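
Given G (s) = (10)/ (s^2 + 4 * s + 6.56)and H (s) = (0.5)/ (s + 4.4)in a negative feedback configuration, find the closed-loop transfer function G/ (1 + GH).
Closed-loop T = G/(1+GH).
Numerator: G_num * H_den = 10*s + 44.
Denominator: G_den * H_den + G_num * H_num = (s^3 + 8.4*s^2 + 24.16*s + 28.864) + (5) = s^3 + 8.4*s^2 + 24.16*s + 33.864.
T(s) = (10*s + 44)/(s^3 + 8.4*s^2 + 24.16*s + 33.864)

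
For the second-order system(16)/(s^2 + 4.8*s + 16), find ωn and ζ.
Standard form: ωn²/(s²+2ζωn·s+ωn²).
const=16=ωn² → ωn=4, s coeff=4.8=2ζωn → ζ=0.6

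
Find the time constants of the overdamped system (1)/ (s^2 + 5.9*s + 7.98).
Overdamped: real poles at -3.8, -2.1. τ = -1/pole → τ₁ = 0.2632, τ₂ = 0.4762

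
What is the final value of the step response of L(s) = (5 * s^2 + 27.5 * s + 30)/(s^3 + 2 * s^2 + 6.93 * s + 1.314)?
FVT: lim_{t→∞} y(t) = lim_{s→0} s*Y(s) where Y(s) = L(s)/s.
= lim_{s→0} L(s) = L(0) = num(0)/den(0) = 30/1.314 = 22.83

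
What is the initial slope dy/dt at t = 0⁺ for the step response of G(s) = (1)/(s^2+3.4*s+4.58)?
IVT: y'(0⁺) = lim_{s→∞} s²·Y(s) = lim_{s→∞} s·G(s).
deg(num) = 0, deg(den) = 2, relative degree = 2 ≥ 2, so s·G(s) → 0. Initial slope = 0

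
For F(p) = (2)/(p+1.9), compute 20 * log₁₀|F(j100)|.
Substitute p = j*100: F(j100) = 0.000379863 - 0.0199928j.
|F(j100)| = sqrt(Re² + Im²) = 0.02.
20*log₁₀(0.02) = -33.98 dB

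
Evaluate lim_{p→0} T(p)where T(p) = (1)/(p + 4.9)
DC gain = T(0) = num(0)/den(0) = 1/4.9 = 0.2041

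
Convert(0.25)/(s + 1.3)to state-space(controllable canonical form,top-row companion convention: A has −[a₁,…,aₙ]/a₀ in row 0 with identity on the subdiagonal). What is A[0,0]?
Reachable canonical form for den = s + 1.3: top row of A = -[a₁,a₂,...,aₙ]/a₀, ones on the subdiagonal, zeros elsewhere.
A = [[-1.3]].
A[0,0] = -1.3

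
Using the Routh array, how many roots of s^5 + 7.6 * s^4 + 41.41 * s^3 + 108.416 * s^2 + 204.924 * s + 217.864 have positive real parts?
Routh array:
s^5: [1, 41.41, 204.924]; s^4: [7.6, 108.416, 217.864]; s^3: [27.1447, 176.258]; s^2: [59.0673, 217.864]; s^1: [76.1369]; s^0: [217.864]
First column: [1, 7.6, 27.1447, 59.0673, 76.1369, 217.864]. Sign changes = RHP roots = 0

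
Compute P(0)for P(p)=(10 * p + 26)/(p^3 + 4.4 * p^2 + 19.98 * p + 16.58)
DC gain = P(0) = num(0)/den(0) = 26/16.58 = 1.568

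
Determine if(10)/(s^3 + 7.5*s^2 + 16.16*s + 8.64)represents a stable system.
Denominator: s^3 + 7.5*s^2 + 16.16*s + 8.64 = (s + 2.7)(s + 0.8)(s + 4). Poles: -0.8, -2.7, -4. All Re(p)<0: Yes (stable)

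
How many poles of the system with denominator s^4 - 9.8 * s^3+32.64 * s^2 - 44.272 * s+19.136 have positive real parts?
s^4 - 9.8*s^3 + 32.64*s^2 - 44.272*s + 19.136 = (s - 0.8)(s - 4.6)(s^2 - 4.4*s + 5.2). Poles: 0.8, 2.2 + 0.6j, 2.2 - 0.6j, 4.6. RHP poles (Re>0): 4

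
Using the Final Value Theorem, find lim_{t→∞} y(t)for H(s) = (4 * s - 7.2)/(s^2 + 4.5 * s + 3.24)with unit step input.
FVT: lim_{t→∞} y(t) = lim_{s→0} s*Y(s) where Y(s) = H(s)/s.
= lim_{s→0} H(s) = H(0) = num(0)/den(0) = -7.2/3.24 = -2.222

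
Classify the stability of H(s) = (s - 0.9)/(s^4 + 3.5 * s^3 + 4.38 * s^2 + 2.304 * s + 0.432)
Denominator: s^4 + 3.5*s^3 + 4.38*s^2 + 2.304*s + 0.432 = (s + 1.2)(s + 0.6)(s + 0.5)(s + 1.2). Poles: -0.5, -0.6, -1.2, -1.2. Stable (all poles in LHP)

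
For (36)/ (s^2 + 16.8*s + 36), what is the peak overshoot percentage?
Standard form: ωn²/(s²+2ζωn·s+ωn²) → ωn = 6, ζ = 1.4.
ζ ≥ 1, so the response is non-oscillatory: peak overshoot = 0%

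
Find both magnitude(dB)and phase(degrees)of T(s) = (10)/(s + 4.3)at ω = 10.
Substitute s = j*10: T(j10) = 0.3629 - 0.843953j.
|T| = 20*log₁₀(sqrt(Re²+Im²)) = -0.74 dB.
∠T = atan2(Im, Re) = -66.73°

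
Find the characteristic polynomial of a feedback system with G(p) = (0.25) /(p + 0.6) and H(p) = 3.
Characteristic poly = G_den * H_den + G_num * H_num = (p + 0.6) + (0.75) = p + 1.35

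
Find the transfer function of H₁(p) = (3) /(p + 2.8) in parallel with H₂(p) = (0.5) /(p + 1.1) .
Parallel: H = H₁ + H₂ = (n₁·d₂ + n₂·d₁)/(d₁·d₂).
n₁·d₂ = 3*p + 3.3. n₂·d₁ = 0.5*p + 1.4. Sum = 3.5*p + 4.7. d₁·d₂ = p^2 + 3.9*p + 3.08.
H(p) = (3.5*p + 4.7)/(p^2 + 3.9*p + 3.08)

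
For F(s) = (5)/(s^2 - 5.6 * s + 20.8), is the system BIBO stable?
Denominator: s^2 - 5.6*s + 20.8. Poles: 2.8 + 3.6j, 2.8 - 3.6j. All Re(p)<0: No (unstable)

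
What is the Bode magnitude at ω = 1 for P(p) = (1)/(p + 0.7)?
Substitute p = j*1: P(j1) = 0.469799 - 0.671141j.
|P(j1)| = sqrt(Re² + Im²) = 0.8192.
20*log₁₀(0.8192) = -1.73 dB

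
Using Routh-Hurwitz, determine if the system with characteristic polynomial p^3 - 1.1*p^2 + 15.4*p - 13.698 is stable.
Routh array:
p^3: [1, 15.4]; p^2: [-1.1, -13.698]; p^1: [2.94727]; p^0: [-13.698]
First column: [1, -1.1, 2.94727, -13.698]. Sign changes = 3.
No, unstable (3 RHP root(s))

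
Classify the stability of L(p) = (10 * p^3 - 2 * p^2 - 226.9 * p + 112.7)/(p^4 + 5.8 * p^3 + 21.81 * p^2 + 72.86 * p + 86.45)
Denominator: p^4 + 5.8*p^3 + 21.81*p^2 + 72.86*p + 86.45 = (p + 3.5)(p + 1.9)(p^2 + 0.4*p + 13). Poles: -0.2 + 3.6j, -0.2 - 3.6j, -1.9, -3.5. Stable (all poles in LHP)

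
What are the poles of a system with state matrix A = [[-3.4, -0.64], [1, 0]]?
Eigenvalues solve det(λI - A) = 0.
Characteristic polynomial: λ^2 + 3.4*λ + 0.64 = 0.
Factor: (λ + 0.2)(λ + 3.2) = 0.
Roots: -0.2, -3.2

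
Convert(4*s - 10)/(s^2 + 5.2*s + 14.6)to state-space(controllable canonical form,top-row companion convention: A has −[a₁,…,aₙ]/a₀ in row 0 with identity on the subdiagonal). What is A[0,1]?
Reachable canonical form for den = s^2 + 5.2*s + 14.6: top row of A = -[a₁,a₂,...,aₙ]/a₀, ones on the subdiagonal, zeros elsewhere.
A = [[-5.2, -14.6], [1, 0]].
A[0,1] = -14.6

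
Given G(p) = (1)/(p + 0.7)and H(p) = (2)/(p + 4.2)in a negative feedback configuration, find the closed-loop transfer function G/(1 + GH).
Closed-loop T = G/(1+GH).
Numerator: G_num * H_den = p + 4.2.
Denominator: G_den * H_den + G_num * H_num = (p^2 + 4.9*p + 2.94) + (2) = p^2 + 4.9*p + 4.94.
T(p) = (p + 4.2)/(p^2 + 4.9*p + 4.94)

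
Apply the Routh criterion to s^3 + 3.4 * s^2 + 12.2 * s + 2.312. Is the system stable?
Routh array:
s^3: [1, 12.2]; s^2: [3.4, 2.312]; s^1: [11.52]; s^0: [2.312]
First column: [1, 3.4, 11.52, 2.312]. Sign changes = 0.
Yes, stable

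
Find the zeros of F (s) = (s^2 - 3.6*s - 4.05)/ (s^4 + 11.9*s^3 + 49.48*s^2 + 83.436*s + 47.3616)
Set numerator = 0: s^2 - 3.6*s - 4.05 = (s - 4.5)(s + 0.9) = 0 → Zeros: -0.9, 4.5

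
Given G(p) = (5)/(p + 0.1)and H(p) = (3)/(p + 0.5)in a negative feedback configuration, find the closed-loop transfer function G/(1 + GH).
Closed-loop T = G/(1+GH).
Numerator: G_num * H_den = 5*p + 2.5.
Denominator: G_den * H_den + G_num * H_num = (p^2 + 0.6*p + 0.05) + (15) = p^2 + 0.6*p + 15.05.
T(p) = (5*p + 2.5)/(p^2 + 0.6*p + 15.05)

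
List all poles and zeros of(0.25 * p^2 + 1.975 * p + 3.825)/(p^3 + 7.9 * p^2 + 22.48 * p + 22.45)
Set denominator = 0: p^3 + 7.9*p^2 + 22.48*p + 22.45 = (p + 2.5)(p^2 + 5.4*p + 8.98) = 0 → Poles: -2.5, -2.7 + 1.3j, -2.7 - 1.3j
Set numerator = 0: 0.25*p^2 + 1.975*p + 3.825 = 0.25*(p + 4.5)(p + 3.4) = 0 → Zeros: -3.4, -4.5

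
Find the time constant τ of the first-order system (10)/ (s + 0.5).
First-order system: τ = -1/pole. Pole = -0.5. τ = -1/(-0.5) = 2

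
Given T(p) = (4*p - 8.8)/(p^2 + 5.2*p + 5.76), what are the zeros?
Set numerator = 0: 4*p - 8.8 = 0 → Zeros: 2.2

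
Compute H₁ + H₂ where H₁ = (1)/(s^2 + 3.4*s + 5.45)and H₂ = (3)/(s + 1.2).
Parallel: H = H₁ + H₂ = (n₁·d₂ + n₂·d₁)/(d₁·d₂).
n₁·d₂ = s + 1.2. n₂·d₁ = 3*s^2 + 10.2*s + 16.35. Sum = 3*s^2 + 11.2*s + 17.55. d₁·d₂ = s^3 + 4.6*s^2 + 9.53*s + 6.54.
H(s) = (3*s^2 + 11.2*s + 17.55)/(s^3 + 4.6*s^2 + 9.53*s + 6.54)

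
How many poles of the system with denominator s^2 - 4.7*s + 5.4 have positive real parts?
s^2 - 4.7*s + 5.4 = (s - 2)(s - 2.7). Poles: 2, 2.7. RHP poles (Re>0): 2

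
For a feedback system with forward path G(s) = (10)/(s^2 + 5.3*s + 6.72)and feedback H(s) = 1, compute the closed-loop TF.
Closed-loop T = G/(1+GH).
Numerator: G_num * H_den = 10.
Denominator: G_den * H_den + G_num * H_num = (s^2 + 5.3*s + 6.72) + (10) = s^2 + 5.3*s + 16.72.
T(s) = (10)/(s^2 + 5.3*s + 16.72)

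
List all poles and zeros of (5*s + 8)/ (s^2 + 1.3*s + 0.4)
Set denominator = 0: s^2 + 1.3*s + 0.4 = (s + 0.5)(s + 0.8) = 0 → Poles: -0.5, -0.8
Set numerator = 0: 5*s + 8 = 0 → Zeros: -1.6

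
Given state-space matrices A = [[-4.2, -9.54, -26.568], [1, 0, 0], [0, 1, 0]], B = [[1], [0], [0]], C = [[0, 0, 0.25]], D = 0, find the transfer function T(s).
T(s) = C(sI - A)⁻¹B + D.
Characteristic polynomial det(sI - A) = s^3 + 4.2*s^2 + 9.54*s + 26.568.
Numerator from C·adj(sI-A)·B + D·det(sI-A) = 0.25.
T(s) = (0.25)/(s^3 + 4.2*s^2 + 9.54*s + 26.568)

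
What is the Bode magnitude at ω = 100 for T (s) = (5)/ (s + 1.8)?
Substitute s = j*100: T(j100) = 0.000899708 - 0.0499838j.
|T(j100)| = sqrt(Re² + Im²) = 0.04999.
20*log₁₀(0.04999) = -26.02 dB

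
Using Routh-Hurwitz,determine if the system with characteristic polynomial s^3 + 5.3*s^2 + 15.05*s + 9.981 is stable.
Routh array:
s^3: [1, 15.05]; s^2: [5.3, 9.981]; s^1: [13.1668]; s^0: [9.981]
First column: [1, 5.3, 13.1668, 9.981]. Sign changes = 0.
Yes, stable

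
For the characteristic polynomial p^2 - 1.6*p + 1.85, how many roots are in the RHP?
Poles: 0.8 + 1.1j, 0.8 - 1.1j. RHP poles (Re>0): 2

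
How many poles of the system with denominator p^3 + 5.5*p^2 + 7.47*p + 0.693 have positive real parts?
p^3 + 5.5*p^2 + 7.47*p + 0.693 = (p + 2.1)(p + 0.1)(p + 3.3). Poles: -0.1, -2.1, -3.3. RHP poles (Re>0): 0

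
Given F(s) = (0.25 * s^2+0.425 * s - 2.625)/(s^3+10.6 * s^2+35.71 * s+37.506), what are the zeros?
Set numerator = 0: 0.25*s^2 + 0.425*s - 2.625 = 0.25*(s + 4.2)(s - 2.5) = 0 → Zeros: -4.2, 2.5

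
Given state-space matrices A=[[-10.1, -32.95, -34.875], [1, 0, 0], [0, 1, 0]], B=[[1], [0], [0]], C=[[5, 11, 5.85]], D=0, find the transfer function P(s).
P(s) = C(sI - A)⁻¹B + D.
Characteristic polynomial det(sI - A) = s^3 + 10.1*s^2 + 32.95*s + 34.875.
Numerator from C·adj(sI-A)·B + D·det(sI-A) = 5*s^2 + 11*s + 5.85.
P(s) = (5*s^2 + 11*s + 5.85)/(s^3 + 10.1*s^2 + 32.95*s + 34.875)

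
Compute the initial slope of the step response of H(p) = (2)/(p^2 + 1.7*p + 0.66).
IVT: y'(0⁺) = lim_{p→∞} p²·Y(p) = lim_{p→∞} p·H(p).
deg(num) = 0, deg(den) = 2, relative degree = 2 ≥ 2, so p·H(p) → 0. Initial slope = 0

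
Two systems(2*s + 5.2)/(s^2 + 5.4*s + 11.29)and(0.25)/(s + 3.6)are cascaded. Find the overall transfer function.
Series: H = H₁ · H₂ = (n₁·n₂)/(d₁·d₂).
Num: n₁·n₂ = 0.5*s + 1.3. Den: d₁·d₂ = s^3 + 9*s^2 + 30.73*s + 40.644.
H(s) = (0.5*s + 1.3)/(s^3 + 9*s^2 + 30.73*s + 40.644)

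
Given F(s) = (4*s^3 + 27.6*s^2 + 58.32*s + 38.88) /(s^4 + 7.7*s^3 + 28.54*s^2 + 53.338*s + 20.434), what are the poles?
Set denominator = 0: s^4 + 7.7*s^3 + 28.54*s^2 + 53.338*s + 20.434 = (s + 3.4)(s + 0.5)(s^2 + 3.8*s + 12.02) = 0 → Poles: -0.5, -1.9 + 2.9j, -1.9 - 2.9j, -3.4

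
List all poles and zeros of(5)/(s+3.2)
Set denominator = 0: s + 3.2 = 0 → Poles: -3.2
Numerator is a nonzero constant (5) → Zeros: none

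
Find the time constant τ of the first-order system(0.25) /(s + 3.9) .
First-order system: τ = -1/pole. Pole = -3.9. τ = -1/(-3.9) = 0.2564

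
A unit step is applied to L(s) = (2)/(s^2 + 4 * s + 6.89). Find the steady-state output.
FVT: lim_{t→∞} y(t) = lim_{s→0} s*Y(s) where Y(s) = L(s)/s.
= lim_{s→0} L(s) = L(0) = num(0)/den(0) = 2/6.89 = 0.2903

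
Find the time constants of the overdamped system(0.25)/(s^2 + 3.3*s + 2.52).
Overdamped: real poles at -2.1, -1.2. τ = -1/pole → τ₁ = 0.4762, τ₂ = 0.8333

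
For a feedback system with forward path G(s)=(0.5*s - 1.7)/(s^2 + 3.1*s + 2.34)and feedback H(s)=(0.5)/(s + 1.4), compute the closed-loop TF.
Closed-loop T = G/(1+GH).
Numerator: G_num * H_den = 0.5*s^2 - s - 2.38.
Denominator: G_den * H_den + G_num * H_num = (s^3 + 4.5*s^2 + 6.68*s + 3.276) + (0.25*s - 0.85) = s^3 + 4.5*s^2 + 6.93*s + 2.426.
T(s) = (0.5*s^2 - s - 2.38)/(s^3 + 4.5*s^2 + 6.93*s + 2.426)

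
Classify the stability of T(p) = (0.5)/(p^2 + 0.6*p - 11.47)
Denominator: p^2 + 0.6*p - 11.47 = (p - 3.1)(p + 3.7). Poles: -3.7, 3.1. Unstable (1 pole(s) in RHP)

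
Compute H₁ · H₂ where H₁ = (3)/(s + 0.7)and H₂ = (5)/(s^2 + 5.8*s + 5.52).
Series: H = H₁ · H₂ = (n₁·n₂)/(d₁·d₂).
Num: n₁·n₂ = 15. Den: d₁·d₂ = s^3 + 6.5*s^2 + 9.58*s + 3.864.
H(s) = (15)/(s^3 + 6.5*s^2 + 9.58*s + 3.864)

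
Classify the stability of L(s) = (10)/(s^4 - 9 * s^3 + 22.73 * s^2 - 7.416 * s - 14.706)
Denominator: s^4 - 9*s^3 + 22.73*s^2 - 7.416*s - 14.706 = (s - 3.8)(s + 0.6)(s - 1.5)(s - 4.3). Poles: -0.6, 1.5, 3.8, 4.3. Unstable (3 pole(s) in RHP)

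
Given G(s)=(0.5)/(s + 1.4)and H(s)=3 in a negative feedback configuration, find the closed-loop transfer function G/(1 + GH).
Closed-loop T = G/(1+GH).
Numerator: G_num * H_den = 0.5.
Denominator: G_den * H_den + G_num * H_num = (s + 1.4) + (1.5) = s + 2.9.
T(s) = (0.5)/(s + 2.9)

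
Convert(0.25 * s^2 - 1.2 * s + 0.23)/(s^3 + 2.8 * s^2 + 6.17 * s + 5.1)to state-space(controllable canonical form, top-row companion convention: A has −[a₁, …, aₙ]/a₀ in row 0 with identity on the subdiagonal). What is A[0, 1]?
Reachable canonical form for den = s^3 + 2.8*s^2 + 6.17*s + 5.1: top row of A = -[a₁,a₂,...,aₙ]/a₀, ones on the subdiagonal, zeros elsewhere.
A = [[-2.8, -6.17, -5.1], [1, 0, 0], [0, 1, 0]].
A[0,1] = -6.17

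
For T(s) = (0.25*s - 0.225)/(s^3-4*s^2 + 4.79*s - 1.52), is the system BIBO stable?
Denominator: s^3 - 4*s^2 + 4.79*s - 1.52 = (s - 0.5)(s - 1.6)(s - 1.9). Poles: 0.5, 1.6, 1.9. All Re(p)<0: No (unstable)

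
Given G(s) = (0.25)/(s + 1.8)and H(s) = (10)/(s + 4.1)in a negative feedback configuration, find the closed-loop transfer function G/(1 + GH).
Closed-loop T = G/(1+GH).
Numerator: G_num * H_den = 0.25*s + 1.025.
Denominator: G_den * H_den + G_num * H_num = (s^2 + 5.9*s + 7.38) + (2.5) = s^2 + 5.9*s + 9.88.
T(s) = (0.25*s + 1.025)/(s^2 + 5.9*s + 9.88)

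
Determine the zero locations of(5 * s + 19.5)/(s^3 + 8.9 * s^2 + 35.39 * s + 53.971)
Set numerator = 0: 5*s + 19.5 = 0 → Zeros: -3.9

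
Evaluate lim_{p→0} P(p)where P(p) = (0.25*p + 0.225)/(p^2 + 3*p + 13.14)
DC gain = P(0) = num(0)/den(0) = 0.225/13.14 = 0.01712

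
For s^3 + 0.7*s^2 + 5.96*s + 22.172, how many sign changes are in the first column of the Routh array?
Routh array:
s^3: [1, 5.96]; s^2: [0.7, 22.172]; s^1: [-25.7143]; s^0: [22.172]
First column: [1, 0.7, -25.7143, 22.172]. Sign changes = 2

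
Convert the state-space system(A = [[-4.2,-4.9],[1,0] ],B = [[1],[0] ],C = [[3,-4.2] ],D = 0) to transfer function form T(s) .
T(s) = C(sI - A)⁻¹B + D.
Characteristic polynomial det(sI - A) = s^2 + 4.2*s + 4.9.
Numerator from C·adj(sI-A)·B + D·det(sI-A) = 3*s - 4.2.
T(s) = (3*s - 4.2)/(s^2 + 4.2*s + 4.9)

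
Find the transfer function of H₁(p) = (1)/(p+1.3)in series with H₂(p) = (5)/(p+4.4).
Series: H = H₁ · H₂ = (n₁·n₂)/(d₁·d₂).
Num: n₁·n₂ = 5. Den: d₁·d₂ = p^2 + 5.7*p + 5.72.
H(p) = (5)/(p^2 + 5.7*p + 5.72)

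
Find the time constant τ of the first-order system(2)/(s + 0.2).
First-order system: τ = -1/pole. Pole = -0.2. τ = -1/(-0.2) = 5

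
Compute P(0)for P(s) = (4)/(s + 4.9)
DC gain = P(0) = num(0)/den(0) = 4/4.9 = 0.8163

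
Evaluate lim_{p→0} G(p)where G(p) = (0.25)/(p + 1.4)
DC gain = G(0) = num(0)/den(0) = 0.25/1.4 = 0.1786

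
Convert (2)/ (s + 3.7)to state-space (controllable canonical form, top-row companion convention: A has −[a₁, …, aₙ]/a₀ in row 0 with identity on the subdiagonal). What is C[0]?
Reachable canonical form: C = numerator coefficients (right-aligned, zero-padded to length n).
num = 2, C = [[2]].
C[0] = 2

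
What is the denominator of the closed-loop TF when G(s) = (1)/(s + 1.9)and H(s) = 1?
Characteristic poly = G_den * H_den + G_num * H_num = (s + 1.9) + (1) = s + 2.9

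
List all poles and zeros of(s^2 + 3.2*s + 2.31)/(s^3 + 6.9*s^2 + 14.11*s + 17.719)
Set denominator = 0: s^3 + 6.9*s^2 + 14.11*s + 17.719 = (s + 4.7)(s^2 + 2.2*s + 3.77) = 0 → Poles: -1.1 + 1.6j, -1.1 - 1.6j, -4.7
Set numerator = 0: s^2 + 3.2*s + 2.31 = (s + 2.1)(s + 1.1) = 0 → Zeros: -1.1, -2.1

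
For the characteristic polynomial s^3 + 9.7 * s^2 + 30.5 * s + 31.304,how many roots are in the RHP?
s^3 + 9.7*s^2 + 30.5*s + 31.304 = (s + 4.3)(s + 2.8)(s + 2.6). Poles: -2.6, -2.8, -4.3. RHP poles (Re>0): 0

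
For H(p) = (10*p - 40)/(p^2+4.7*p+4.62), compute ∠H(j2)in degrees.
Substitute p = j*2: H(j2) = 1.83899 + 4.37661j.
∠H(j2) = atan2(Im, Re) = atan2(4.37661, 1.83899) = 67.21°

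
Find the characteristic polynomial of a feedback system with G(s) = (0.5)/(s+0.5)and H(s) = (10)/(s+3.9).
Characteristic poly = G_den * H_den + G_num * H_num = (s^2 + 4.4*s + 1.95) + (5) = s^2 + 4.4*s + 6.95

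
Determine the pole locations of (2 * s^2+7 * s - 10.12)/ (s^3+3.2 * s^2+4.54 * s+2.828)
Set denominator = 0: s^3 + 3.2*s^2 + 4.54*s + 2.828 = (s + 1.4)(s^2 + 1.8*s + 2.02) = 0 → Poles: -0.9 + 1.1j, -0.9 - 1.1j, -1.4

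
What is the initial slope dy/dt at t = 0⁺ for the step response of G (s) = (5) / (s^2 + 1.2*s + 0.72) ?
IVT: y'(0⁺) = lim_{s→∞} s²·Y(s) = lim_{s→∞} s·G(s).
deg(num) = 0, deg(den) = 2, relative degree = 2 ≥ 2, so s·G(s) → 0. Initial slope = 0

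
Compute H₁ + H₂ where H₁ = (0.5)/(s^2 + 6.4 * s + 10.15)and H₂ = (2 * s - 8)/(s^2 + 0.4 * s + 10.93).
Parallel: H = H₁ + H₂ = (n₁·d₂ + n₂·d₁)/(d₁·d₂).
n₁·d₂ = 0.5*s^2 + 0.2*s + 5.465. n₂·d₁ = 2*s^3 + 4.8*s^2 - 30.9*s - 81.2. Sum = 2*s^3 + 5.3*s^2 - 30.7*s - 75.735. d₁·d₂ = s^4 + 6.8*s^3 + 23.64*s^2 + 74.012*s + 110.9395.
H(s) = (2*s^3 + 5.3*s^2 - 30.7*s - 75.735)/(s^4 + 6.8*s^3 + 23.64*s^2 + 74.012*s + 110.9395)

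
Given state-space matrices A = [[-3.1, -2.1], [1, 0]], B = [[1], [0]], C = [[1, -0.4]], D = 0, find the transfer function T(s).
T(s) = C(sI - A)⁻¹B + D.
Characteristic polynomial det(sI - A) = s^2 + 3.1*s + 2.1.
Numerator from C·adj(sI-A)·B + D·det(sI-A) = s - 0.4.
T(s) = (s - 0.4)/(s^2 + 3.1*s + 2.1)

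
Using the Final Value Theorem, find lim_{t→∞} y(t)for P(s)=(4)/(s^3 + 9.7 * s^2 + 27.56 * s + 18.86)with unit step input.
FVT: lim_{t→∞} y(t) = lim_{s→0} s*Y(s) where Y(s) = P(s)/s.
= lim_{s→0} P(s) = P(0) = num(0)/den(0) = 4/18.86 = 0.2121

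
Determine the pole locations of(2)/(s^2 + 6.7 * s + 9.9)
Set denominator = 0: s^2 + 6.7*s + 9.9 = (s + 2.2)(s + 4.5) = 0 → Poles: -2.2, -4.5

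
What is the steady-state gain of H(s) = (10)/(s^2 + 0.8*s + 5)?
DC gain = H(0) = num(0)/den(0) = 10/5 = 2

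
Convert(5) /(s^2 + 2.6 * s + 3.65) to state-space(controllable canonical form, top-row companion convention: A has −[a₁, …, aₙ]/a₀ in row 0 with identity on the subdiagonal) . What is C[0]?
Reachable canonical form: C = numerator coefficients (right-aligned, zero-padded to length n).
num = 5, C = [[0, 5]].
C[0] = 0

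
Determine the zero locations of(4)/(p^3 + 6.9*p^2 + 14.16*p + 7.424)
Numerator is a nonzero constant (4) → Zeros: none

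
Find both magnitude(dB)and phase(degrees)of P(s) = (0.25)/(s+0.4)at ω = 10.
Substitute s = j*10: P(j10) = 0.000998403 - 0.0249601j.
|P| = 20*log₁₀(sqrt(Re²+Im²)) = -32.05 dB.
∠P = atan2(Im, Re) = -87.71°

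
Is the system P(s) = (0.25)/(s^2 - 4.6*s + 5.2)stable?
Denominator: s^2 - 4.6*s + 5.2 = (s - 2.6)(s - 2). Poles: 2, 2.6. All Re(p)<0: No (unstable)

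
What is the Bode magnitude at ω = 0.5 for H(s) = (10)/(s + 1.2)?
Substitute s = j*0.5: H(j0.5) = 7.10059 - 2.95858j.
|H(j0.5)| = sqrt(Re² + Im²) = 7.692.
20*log₁₀(7.692) = 17.72 dB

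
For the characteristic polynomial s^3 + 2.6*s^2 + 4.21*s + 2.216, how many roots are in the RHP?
s^3 + 2.6*s^2 + 4.21*s + 2.216 = (s + 0.8)(s^2 + 1.8*s + 2.77). Poles: -0.8, -0.9 + 1.4j, -0.9 - 1.4j. RHP poles (Re>0): 0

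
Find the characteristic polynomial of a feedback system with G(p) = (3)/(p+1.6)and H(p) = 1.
Characteristic poly = G_den * H_den + G_num * H_num = (p + 1.6) + (3) = p + 4.6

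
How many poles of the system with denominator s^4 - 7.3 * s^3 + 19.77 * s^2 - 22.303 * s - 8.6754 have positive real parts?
s^4 - 7.3*s^3 + 19.77*s^2 - 22.303*s - 8.6754 = (s - 3.8)(s + 0.3)(s^2 - 3.8*s + 7.61). Poles: -0.3, 1.9 + 2j, 1.9 - 2j, 3.8. RHP poles (Re>0): 3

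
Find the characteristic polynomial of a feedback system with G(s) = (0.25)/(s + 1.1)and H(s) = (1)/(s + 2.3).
Characteristic poly = G_den * H_den + G_num * H_num = (s^2 + 3.4*s + 2.53) + (0.25) = s^2 + 3.4*s + 2.78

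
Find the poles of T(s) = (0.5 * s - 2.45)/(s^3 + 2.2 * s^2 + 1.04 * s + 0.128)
Set denominator = 0: s^3 + 2.2*s^2 + 1.04*s + 0.128 = (s + 0.2)(s + 0.4)(s + 1.6) = 0 → Poles: -0.2, -0.4, -1.6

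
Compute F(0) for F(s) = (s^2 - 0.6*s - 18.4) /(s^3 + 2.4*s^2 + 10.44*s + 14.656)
DC gain = F(0) = num(0)/den(0) = -18.4/14.656 = -1.255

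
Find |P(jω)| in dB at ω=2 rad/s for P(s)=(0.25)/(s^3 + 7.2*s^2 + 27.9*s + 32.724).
Substitute s = j*2: P(j2) = 0.000426478 - 0.00519512j.
|P(j2)| = sqrt(Re² + Im²) = 0.005213.
20*log₁₀(0.005213) = -45.66 dB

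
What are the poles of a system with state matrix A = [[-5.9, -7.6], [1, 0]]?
Eigenvalues solve det(λI - A) = 0.
Characteristic polynomial: λ^2 + 5.9*λ + 7.6 = 0.
Factor: (λ + 1.9)(λ + 4) = 0.
Roots: -1.9, -4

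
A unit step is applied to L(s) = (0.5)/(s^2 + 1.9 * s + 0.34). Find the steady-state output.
FVT: lim_{t→∞} y(t) = lim_{s→0} s*Y(s) where Y(s) = L(s)/s.
= lim_{s→0} L(s) = L(0) = num(0)/den(0) = 0.5/0.34 = 1.471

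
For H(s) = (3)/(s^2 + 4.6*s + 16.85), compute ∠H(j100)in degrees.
Substitute s = j*100: H(j100) = -0.00029987 - 1.38173e-05j.
∠H(j100) = atan2(Im, Re) = atan2(-1.38173e-05, -0.00029987) = -177.36°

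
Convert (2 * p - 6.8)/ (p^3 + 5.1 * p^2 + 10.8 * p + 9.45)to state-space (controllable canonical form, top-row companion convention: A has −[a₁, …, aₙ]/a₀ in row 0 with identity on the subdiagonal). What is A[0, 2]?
Reachable canonical form for den = p^3 + 5.1*p^2 + 10.8*p + 9.45: top row of A = -[a₁,a₂,...,aₙ]/a₀, ones on the subdiagonal, zeros elsewhere.
A = [[-5.1, -10.8, -9.45], [1, 0, 0], [0, 1, 0]].
A[0,2] = -9.45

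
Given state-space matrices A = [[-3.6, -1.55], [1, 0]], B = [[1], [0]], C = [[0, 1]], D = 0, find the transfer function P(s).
P(s) = C(sI - A)⁻¹B + D.
Characteristic polynomial det(sI - A) = s^2 + 3.6*s + 1.55.
Numerator from C·adj(sI-A)·B + D·det(sI-A) = 1.
P(s) = (1)/(s^2 + 3.6*s + 1.55)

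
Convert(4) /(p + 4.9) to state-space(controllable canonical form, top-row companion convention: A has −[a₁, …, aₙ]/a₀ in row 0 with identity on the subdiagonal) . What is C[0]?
Reachable canonical form: C = numerator coefficients (right-aligned, zero-padded to length n).
num = 4, C = [[4]].
C[0] = 4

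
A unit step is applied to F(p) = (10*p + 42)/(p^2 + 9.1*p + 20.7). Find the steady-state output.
FVT: lim_{t→∞} y(t) = lim_{p→0} p*Y(p) where Y(p) = F(p)/p.
= lim_{p→0} F(p) = F(0) = num(0)/den(0) = 42/20.7 = 2.029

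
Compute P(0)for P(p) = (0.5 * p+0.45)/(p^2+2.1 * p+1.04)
DC gain = P(0) = num(0)/den(0) = 0.45/1.04 = 0.4327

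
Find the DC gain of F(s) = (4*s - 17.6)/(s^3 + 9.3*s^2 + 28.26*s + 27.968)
DC gain = F(0) = num(0)/den(0) = -17.6/27.968 = -0.6293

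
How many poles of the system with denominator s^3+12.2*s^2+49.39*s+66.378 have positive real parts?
s^3 + 12.2*s^2 + 49.39*s + 66.378 = (s + 4.6)(s + 3.9)(s + 3.7). Poles: -3.7, -3.9, -4.6. RHP poles (Re>0): 0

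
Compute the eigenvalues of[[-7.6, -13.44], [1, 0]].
Eigenvalues solve det(λI - A) = 0.
Characteristic polynomial: λ^2 + 7.6*λ + 13.44 = 0.
Factor: (λ + 4.8)(λ + 2.8) = 0.
Roots: -2.8, -4.8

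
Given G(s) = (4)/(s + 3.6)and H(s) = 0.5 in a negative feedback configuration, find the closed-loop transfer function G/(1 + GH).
Closed-loop T = G/(1+GH).
Numerator: G_num * H_den = 4.
Denominator: G_den * H_den + G_num * H_num = (s + 3.6) + (2) = s + 5.6.
T(s) = (4)/(s + 5.6)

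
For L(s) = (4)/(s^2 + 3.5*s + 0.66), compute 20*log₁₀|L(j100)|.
Substitute s = j*100: L(j100) = -0.000399537 - 1.39847e-05j.
|L(j100)| = sqrt(Re² + Im²) = 0.0003998.
20*log₁₀(0.0003998) = -67.96 dB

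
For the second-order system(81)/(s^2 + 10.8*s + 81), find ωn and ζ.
Standard form: ωn²/(s²+2ζωn·s+ωn²).
const=81=ωn² → ωn=9, s coeff=10.8=2ζωn → ζ=0.6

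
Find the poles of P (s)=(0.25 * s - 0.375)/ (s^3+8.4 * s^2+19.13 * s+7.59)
Set denominator = 0: s^3 + 8.4*s^2 + 19.13*s + 7.59 = (s + 4.6)(s + 3.3)(s + 0.5) = 0 → Poles: -0.5, -3.3, -4.6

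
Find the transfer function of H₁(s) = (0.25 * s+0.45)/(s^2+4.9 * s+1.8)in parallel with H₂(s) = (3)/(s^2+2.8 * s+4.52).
Parallel: H = H₁ + H₂ = (n₁·d₂ + n₂·d₁)/(d₁·d₂).
n₁·d₂ = 0.25*s^3 + 1.15*s^2 + 2.39*s + 2.034. n₂·d₁ = 3*s^2 + 14.7*s + 5.4. Sum = 0.25*s^3 + 4.15*s^2 + 17.09*s + 7.434. d₁·d₂ = s^4 + 7.7*s^3 + 20.04*s^2 + 27.188*s + 8.136.
H(s) = (0.25*s^3 + 4.15*s^2 + 17.09*s + 7.434)/(s^4 + 7.7*s^3 + 20.04*s^2 + 27.188*s + 8.136)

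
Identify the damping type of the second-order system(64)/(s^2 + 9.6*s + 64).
Standard form: ωn²/(s²+2ζωn·s+ωn²) gives ωn=8, ζ=0.6.
Underdamped (ζ = 0.6 < 1)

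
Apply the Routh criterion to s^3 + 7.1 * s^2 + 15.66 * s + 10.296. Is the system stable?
Routh array:
s^3: [1, 15.66]; s^2: [7.1, 10.296]; s^1: [14.2099]; s^0: [10.296]
First column: [1, 7.1, 14.2099, 10.296]. Sign changes = 0.
Yes, stable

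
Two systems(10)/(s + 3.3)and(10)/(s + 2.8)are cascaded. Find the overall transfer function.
Series: H = H₁ · H₂ = (n₁·n₂)/(d₁·d₂).
Num: n₁·n₂ = 100. Den: d₁·d₂ = s^2 + 6.1*s + 9.24.
H(s) = (100)/(s^2 + 6.1*s + 9.24)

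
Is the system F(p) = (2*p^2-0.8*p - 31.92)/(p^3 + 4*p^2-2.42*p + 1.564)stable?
Denominator: p^3 + 4*p^2 - 2.42*p + 1.564 = (p + 4.6)(p^2 - 0.6*p + 0.34). Poles: -4.6, 0.3 + 0.5j, 0.3 - 0.5j. All Re(p)<0: No (unstable)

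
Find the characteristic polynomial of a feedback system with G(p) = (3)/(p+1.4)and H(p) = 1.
Characteristic poly = G_den * H_den + G_num * H_num = (p + 1.4) + (3) = p + 4.4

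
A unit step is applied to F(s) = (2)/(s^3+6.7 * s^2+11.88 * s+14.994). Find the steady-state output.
FVT: lim_{t→∞} y(t) = lim_{s→0} s*Y(s) where Y(s) = F(s)/s.
= lim_{s→0} F(s) = F(0) = num(0)/den(0) = 2/14.994 = 0.1334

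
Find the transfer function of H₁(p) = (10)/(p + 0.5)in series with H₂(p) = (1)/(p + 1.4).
Series: H = H₁ · H₂ = (n₁·n₂)/(d₁·d₂).
Num: n₁·n₂ = 10. Den: d₁·d₂ = p^2 + 1.9*p + 0.7.
H(p) = (10)/(p^2 + 1.9*p + 0.7)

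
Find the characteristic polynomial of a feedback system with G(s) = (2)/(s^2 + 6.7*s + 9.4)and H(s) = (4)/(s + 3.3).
Characteristic poly = G_den * H_den + G_num * H_num = (s^3 + 10*s^2 + 31.51*s + 31.02) + (8) = s^3 + 10*s^2 + 31.51*s + 39.02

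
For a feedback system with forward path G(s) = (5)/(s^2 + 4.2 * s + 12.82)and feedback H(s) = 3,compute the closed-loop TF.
Closed-loop T = G/(1+GH).
Numerator: G_num * H_den = 5.
Denominator: G_den * H_den + G_num * H_num = (s^2 + 4.2*s + 12.82) + (15) = s^2 + 4.2*s + 27.82.
T(s) = (5)/(s^2 + 4.2*s + 27.82)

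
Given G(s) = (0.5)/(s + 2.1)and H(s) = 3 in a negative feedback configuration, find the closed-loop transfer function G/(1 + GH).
Closed-loop T = G/(1+GH).
Numerator: G_num * H_den = 0.5.
Denominator: G_den * H_den + G_num * H_num = (s + 2.1) + (1.5) = s + 3.6.
T(s) = (0.5)/(s + 3.6)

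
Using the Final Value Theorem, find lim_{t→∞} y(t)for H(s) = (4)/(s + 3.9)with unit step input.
FVT: lim_{t→∞} y(t) = lim_{s→0} s*Y(s) where Y(s) = H(s)/s.
= lim_{s→0} H(s) = H(0) = num(0)/den(0) = 4/3.9 = 1.026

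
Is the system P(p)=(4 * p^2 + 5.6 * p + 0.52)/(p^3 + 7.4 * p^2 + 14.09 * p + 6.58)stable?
Denominator: p^3 + 7.4*p^2 + 14.09*p + 6.58 = (p + 2)(p + 4.7)(p + 0.7). Poles: -0.7, -2, -4.7. All Re(p)<0: Yes (stable)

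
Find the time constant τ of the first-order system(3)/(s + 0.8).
First-order system: τ = -1/pole. Pole = -0.8. τ = -1/(-0.8) = 1.25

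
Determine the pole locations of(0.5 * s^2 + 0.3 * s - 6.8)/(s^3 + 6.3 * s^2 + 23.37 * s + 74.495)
Set denominator = 0: s^3 + 6.3*s^2 + 23.37*s + 74.495 = (s + 4.7)(s^2 + 1.6*s + 15.85) = 0 → Poles: -0.8 + 3.9j, -0.8 - 3.9j, -4.7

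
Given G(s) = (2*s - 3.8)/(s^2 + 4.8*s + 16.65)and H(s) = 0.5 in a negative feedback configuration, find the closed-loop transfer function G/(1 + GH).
Closed-loop T = G/(1+GH).
Numerator: G_num * H_den = 2*s - 3.8.
Denominator: G_den * H_den + G_num * H_num = (s^2 + 4.8*s + 16.65) + (s - 1.9) = s^2 + 5.8*s + 14.75.
T(s) = (2*s - 3.8)/(s^2 + 5.8*s + 14.75)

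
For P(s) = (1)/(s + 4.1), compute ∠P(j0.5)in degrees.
Substitute s = j*0.5: P(j0.5) = 0.240328 - 0.0293083j.
∠P(j0.5) = atan2(Im, Re) = atan2(-0.0293083, 0.240328) = -6.95°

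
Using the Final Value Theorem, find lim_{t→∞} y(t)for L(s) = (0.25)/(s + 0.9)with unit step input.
FVT: lim_{t→∞} y(t) = lim_{s→0} s*Y(s) where Y(s) = L(s)/s.
= lim_{s→0} L(s) = L(0) = num(0)/den(0) = 0.25/0.9 = 0.2778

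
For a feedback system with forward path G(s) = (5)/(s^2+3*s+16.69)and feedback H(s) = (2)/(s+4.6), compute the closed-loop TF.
Closed-loop T = G/(1+GH).
Numerator: G_num * H_den = 5*s + 23.
Denominator: G_den * H_den + G_num * H_num = (s^3 + 7.6*s^2 + 30.49*s + 76.774) + (10) = s^3 + 7.6*s^2 + 30.49*s + 86.774.
T(s) = (5*s + 23)/(s^3 + 7.6*s^2 + 30.49*s + 86.774)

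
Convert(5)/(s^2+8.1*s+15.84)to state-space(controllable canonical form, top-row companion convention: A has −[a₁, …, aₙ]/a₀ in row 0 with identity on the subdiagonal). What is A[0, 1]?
Reachable canonical form for den = s^2 + 8.1*s + 15.84: top row of A = -[a₁,a₂,...,aₙ]/a₀, ones on the subdiagonal, zeros elsewhere.
A = [[-8.1, -15.84], [1, 0]].
A[0,1] = -15.84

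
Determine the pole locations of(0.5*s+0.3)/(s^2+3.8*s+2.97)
Set denominator = 0: s^2 + 3.8*s + 2.97 = (s + 1.1)(s + 2.7) = 0 → Poles: -1.1, -2.7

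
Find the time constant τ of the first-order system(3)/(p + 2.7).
First-order system: τ = -1/pole. Pole = -2.7. τ = -1/(-2.7) = 0.3704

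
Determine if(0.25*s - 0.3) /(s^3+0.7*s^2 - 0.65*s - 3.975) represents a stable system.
Denominator: s^3 + 0.7*s^2 - 0.65*s - 3.975 = (s - 1.5)(s^2 + 2.2*s + 2.65). Poles: -1.1 + 1.2j, -1.1 - 1.2j, 1.5. All Re(p)<0: No (unstable)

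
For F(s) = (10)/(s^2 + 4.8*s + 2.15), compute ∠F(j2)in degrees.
Substitute s = j*2: F(j2) = -0.19355 - 1.00437j.
∠F(j2) = atan2(Im, Re) = atan2(-1.00437, -0.19355) = -100.91°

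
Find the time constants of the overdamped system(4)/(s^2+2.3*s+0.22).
Overdamped: real poles at -0.1, -2.2. τ = -1/pole → τ₁ = 10, τ₂ = 0.4545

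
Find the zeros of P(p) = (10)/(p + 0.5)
Numerator is a nonzero constant (10) → Zeros: none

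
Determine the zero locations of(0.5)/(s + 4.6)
Numerator is a nonzero constant (0.5) → Zeros: none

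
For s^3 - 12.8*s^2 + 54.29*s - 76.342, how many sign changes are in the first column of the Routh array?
Routh array:
s^3: [1, 54.29]; s^2: [-12.8, -76.342]; s^1: [48.3258]; s^0: [-76.342]
First column: [1, -12.8, 48.3258, -76.342]. Sign changes = 3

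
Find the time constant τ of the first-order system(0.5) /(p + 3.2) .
First-order system: τ = -1/pole. Pole = -3.2. τ = -1/(-3.2) = 0.3125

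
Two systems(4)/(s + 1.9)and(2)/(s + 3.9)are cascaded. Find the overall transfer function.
Series: H = H₁ · H₂ = (n₁·n₂)/(d₁·d₂).
Num: n₁·n₂ = 8. Den: d₁·d₂ = s^2 + 5.8*s + 7.41.
H(s) = (8)/(s^2 + 5.8*s + 7.41)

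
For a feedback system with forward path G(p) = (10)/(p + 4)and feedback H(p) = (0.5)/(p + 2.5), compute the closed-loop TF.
Closed-loop T = G/(1+GH).
Numerator: G_num * H_den = 10*p + 25.
Denominator: G_den * H_den + G_num * H_num = (p^2 + 6.5*p + 10) + (5) = p^2 + 6.5*p + 15.
T(p) = (10*p + 25)/(p^2 + 6.5*p + 15)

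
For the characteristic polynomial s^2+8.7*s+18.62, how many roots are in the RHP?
s^2 + 8.7*s + 18.62 = (s + 4.9)(s + 3.8). Poles: -3.8, -4.9. RHP poles (Re>0): 0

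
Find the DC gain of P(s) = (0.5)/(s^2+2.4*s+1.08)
DC gain = P(0) = num(0)/den(0) = 0.5/1.08 = 0.463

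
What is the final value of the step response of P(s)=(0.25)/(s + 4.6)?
FVT: lim_{t→∞} y(t) = lim_{s→0} s*Y(s) where Y(s) = P(s)/s.
= lim_{s→0} P(s) = P(0) = num(0)/den(0) = 0.25/4.6 = 0.05435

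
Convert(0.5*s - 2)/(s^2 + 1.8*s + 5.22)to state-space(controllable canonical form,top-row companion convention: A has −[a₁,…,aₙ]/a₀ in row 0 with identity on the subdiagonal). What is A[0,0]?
Reachable canonical form for den = s^2 + 1.8*s + 5.22: top row of A = -[a₁,a₂,...,aₙ]/a₀, ones on the subdiagonal, zeros elsewhere.
A = [[-1.8, -5.22], [1, 0]].
A[0,0] = -1.8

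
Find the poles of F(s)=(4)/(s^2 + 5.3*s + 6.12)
Set denominator = 0: s^2 + 5.3*s + 6.12 = (s + 3.6)(s + 1.7) = 0 → Poles: -1.7, -3.6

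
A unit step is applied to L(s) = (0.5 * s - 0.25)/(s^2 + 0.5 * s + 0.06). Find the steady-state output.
FVT: lim_{t→∞} y(t) = lim_{s→0} s*Y(s) where Y(s) = L(s)/s.
= lim_{s→0} L(s) = L(0) = num(0)/den(0) = -0.25/0.06 = -4.167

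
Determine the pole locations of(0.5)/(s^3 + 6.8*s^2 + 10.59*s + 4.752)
Set denominator = 0: s^3 + 6.8*s^2 + 10.59*s + 4.752 = (s + 4.8)(s + 1.1)(s + 0.9) = 0 → Poles: -0.9, -1.1, -4.8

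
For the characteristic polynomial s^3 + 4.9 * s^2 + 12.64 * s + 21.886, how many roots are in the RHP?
s^3 + 4.9*s^2 + 12.64*s + 21.886 = (s + 3.1)(s^2 + 1.8*s + 7.06). Poles: -0.9 + 2.5j, -0.9 - 2.5j, -3.1. RHP poles (Re>0): 0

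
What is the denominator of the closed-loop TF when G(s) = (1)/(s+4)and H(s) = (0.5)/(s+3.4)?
Characteristic poly = G_den * H_den + G_num * H_num = (s^2 + 7.4*s + 13.6) + (0.5) = s^2 + 7.4*s + 14.1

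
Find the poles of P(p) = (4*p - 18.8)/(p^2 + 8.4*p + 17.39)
Set denominator = 0: p^2 + 8.4*p + 17.39 = (p + 4.7)(p + 3.7) = 0 → Poles: -3.7, -4.7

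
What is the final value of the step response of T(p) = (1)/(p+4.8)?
FVT: lim_{t→∞} y(t) = lim_{p→0} p*Y(p) where Y(p) = T(p)/p.
= lim_{p→0} T(p) = T(0) = num(0)/den(0) = 1/4.8 = 0.2083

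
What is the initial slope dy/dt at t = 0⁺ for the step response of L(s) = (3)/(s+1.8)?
IVT: y'(0⁺) = lim_{s→∞} s²·Y(s) = lim_{s→∞} s·L(s).
deg(num) = 0, deg(den) = 1, relative degree = 1, so s·L(s) → (leading num)/(leading den) = 3/1 = 3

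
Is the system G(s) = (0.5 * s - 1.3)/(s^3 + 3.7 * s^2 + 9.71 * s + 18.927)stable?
Denominator: s^3 + 3.7*s^2 + 9.71*s + 18.927 = (s + 2.7)(s^2 + s + 7.01). Poles: -0.5 + 2.6j, -0.5 - 2.6j, -2.7. All Re(p)<0: Yes (stable)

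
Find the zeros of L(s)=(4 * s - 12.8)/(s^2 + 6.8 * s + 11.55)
Set numerator = 0: 4*s - 12.8 = 0 → Zeros: 3.2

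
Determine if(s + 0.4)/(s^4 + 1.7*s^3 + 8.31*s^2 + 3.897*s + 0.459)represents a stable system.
Denominator: s^4 + 1.7*s^3 + 8.31*s^2 + 3.897*s + 0.459 = (s + 0.2)(s + 0.3)(s^2 + 1.2*s + 7.65). Poles: -0.2, -0.3, -0.6 + 2.7j, -0.6 - 2.7j. All Re(p)<0: Yes (stable)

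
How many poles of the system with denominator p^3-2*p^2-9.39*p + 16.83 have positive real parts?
p^3 - 2*p^2 - 9.39*p + 16.83 = (p - 1.7)(p + 3)(p - 3.3). Poles: -3, 1.7, 3.3. RHP poles (Re>0): 2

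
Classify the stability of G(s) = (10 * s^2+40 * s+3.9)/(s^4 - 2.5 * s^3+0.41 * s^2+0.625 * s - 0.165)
Denominator: s^4 - 2.5*s^3 + 0.41*s^2 + 0.625*s - 0.165 = (s - 0.3)(s - 0.5)(s + 0.5)(s - 2.2). Poles: -0.5, 0.3, 0.5, 2.2. Unstable (3 pole(s) in RHP)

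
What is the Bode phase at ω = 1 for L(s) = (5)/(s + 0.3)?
Substitute s = j*1: L(j1) = 1.37615 - 4.58716j.
∠L(j1) = atan2(Im, Re) = atan2(-4.58716, 1.37615) = -73.30°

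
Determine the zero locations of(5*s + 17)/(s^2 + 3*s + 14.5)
Set numerator = 0: 5*s + 17 = 0 → Zeros: -3.4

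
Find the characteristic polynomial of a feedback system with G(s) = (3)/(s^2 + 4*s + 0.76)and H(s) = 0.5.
Characteristic poly = G_den * H_den + G_num * H_num = (s^2 + 4*s + 0.76) + (1.5) = s^2 + 4*s + 2.26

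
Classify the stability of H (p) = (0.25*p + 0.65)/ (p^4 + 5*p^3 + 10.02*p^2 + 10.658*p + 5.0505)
Denominator: p^4 + 5*p^3 + 10.02*p^2 + 10.658*p + 5.0505 = (p + 1.3)(p + 2.1)(p^2 + 1.6*p + 1.85). Poles: -0.8 + 1.1j, -0.8 - 1.1j, -1.3, -2.1. Stable (all poles in LHP)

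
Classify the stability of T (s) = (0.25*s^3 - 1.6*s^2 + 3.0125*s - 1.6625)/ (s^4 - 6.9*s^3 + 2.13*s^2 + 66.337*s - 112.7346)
Denominator: s^4 - 6.9*s^3 + 2.13*s^2 + 66.337*s - 112.7346 = (s - 3.8)(s - 3.3)(s + 3.1)(s - 2.9). Poles: -3.1, 2.9, 3.3, 3.8. Unstable (3 pole(s) in RHP)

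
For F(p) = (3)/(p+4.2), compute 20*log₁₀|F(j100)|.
Substitute p = j*100: F(j100) = 0.00125778 - 0.0299472j.
|F(j100)| = sqrt(Re² + Im²) = 0.02997.
20*log₁₀(0.02997) = -30.47 dB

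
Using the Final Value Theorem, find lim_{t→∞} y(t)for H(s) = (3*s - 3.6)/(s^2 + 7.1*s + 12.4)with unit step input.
FVT: lim_{t→∞} y(t) = lim_{s→0} s*Y(s) where Y(s) = H(s)/s.
= lim_{s→0} H(s) = H(0) = num(0)/den(0) = -3.6/12.4 = -0.2903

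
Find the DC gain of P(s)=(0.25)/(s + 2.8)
DC gain = P(0) = num(0)/den(0) = 0.25/2.8 = 0.08929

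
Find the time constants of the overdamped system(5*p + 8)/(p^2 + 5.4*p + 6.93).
Overdamped: real poles at -2.1, -3.3. τ = -1/pole → τ₁ = 0.4762, τ₂ = 0.303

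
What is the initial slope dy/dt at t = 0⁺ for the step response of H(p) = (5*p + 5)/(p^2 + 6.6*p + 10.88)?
IVT: y'(0⁺) = lim_{p→∞} p²·Y(p) = lim_{p→∞} p·H(p).
deg(num) = 1, deg(den) = 2, relative degree = 1, so p·H(p) → (leading num)/(leading den) = 5/1 = 5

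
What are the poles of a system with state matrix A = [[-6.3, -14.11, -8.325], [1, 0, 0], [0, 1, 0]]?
Eigenvalues solve det(λI - A) = 0.
Characteristic polynomial: λ^3 + 6.3*λ^2 + 14.11*λ + 8.325 = 0.
Factor: (λ + 0.9)(λ^2 + 5.4*λ + 9.25) = 0.
Roots: -0.9, -2.7 + 1.4j, -2.7 - 1.4j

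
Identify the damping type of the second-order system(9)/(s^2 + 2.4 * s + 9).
Standard form: ωn²/(s²+2ζωn·s+ωn²) gives ωn=3, ζ=0.4.
Underdamped (ζ = 0.4 < 1)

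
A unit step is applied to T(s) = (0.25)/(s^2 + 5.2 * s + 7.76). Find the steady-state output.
FVT: lim_{t→∞} y(t) = lim_{s→0} s*Y(s) where Y(s) = T(s)/s.
= lim_{s→0} T(s) = T(0) = num(0)/den(0) = 0.25/7.76 = 0.03222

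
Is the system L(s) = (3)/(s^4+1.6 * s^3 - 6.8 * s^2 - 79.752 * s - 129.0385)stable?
Denominator: s^4 + 1.6*s^3 - 6.8*s^2 - 79.752*s - 129.0385 = (s - 4.7)(s + 1.9)(s^2 + 4.4*s + 14.45). Poles: -1.9, -2.2 + 3.1j, -2.2 - 3.1j, 4.7. All Re(p)<0: No (unstable)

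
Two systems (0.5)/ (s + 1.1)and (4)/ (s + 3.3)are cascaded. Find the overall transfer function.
Series: H = H₁ · H₂ = (n₁·n₂)/(d₁·d₂).
Num: n₁·n₂ = 2. Den: d₁·d₂ = s^2 + 4.4*s + 3.63.
H(s) = (2)/(s^2 + 4.4*s + 3.63)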